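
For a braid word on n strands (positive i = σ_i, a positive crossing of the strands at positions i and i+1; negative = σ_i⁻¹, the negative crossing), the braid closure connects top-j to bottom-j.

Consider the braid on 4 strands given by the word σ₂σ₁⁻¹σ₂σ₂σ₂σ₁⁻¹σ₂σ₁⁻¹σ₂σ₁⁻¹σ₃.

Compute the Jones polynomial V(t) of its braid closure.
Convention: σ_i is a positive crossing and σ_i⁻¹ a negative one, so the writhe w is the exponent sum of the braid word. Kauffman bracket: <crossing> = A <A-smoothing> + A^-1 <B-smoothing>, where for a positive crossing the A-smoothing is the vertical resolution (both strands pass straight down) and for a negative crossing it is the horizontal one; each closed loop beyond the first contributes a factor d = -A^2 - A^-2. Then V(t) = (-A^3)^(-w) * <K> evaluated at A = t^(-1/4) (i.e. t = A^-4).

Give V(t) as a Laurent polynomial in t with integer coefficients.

t^7 - 4*t^6 + 7*t^5 - 11*t^4 + 14*t^3 - 14*t^2 + 14*t - 10 + 7*t^-1 - 4*t^-2 + t^-3

Derivation:
The presented braid s2 s1^-1 s2 s2 s2 s1^-1 s2 s1^-1 s2 s1^-1 s3 on 4 strands reduces by inverse Markov moves (closure unchanged at each step):
  Destabilize: the word has the form β·s3 where s3 occurs only as the final letter (β ∈ B_3); drop it and the last strand → 3 strands.
Reduced to β = s2 s1^-1 s2 s2 s2 s1^-1 s2 s1^-1 s2 s1^-1 on 3 strands, 10 crossings.
Compute on β:
Braid: s2 s1^-1 s2 s2 s2 s1^-1 s2 s1^-1 s2 s1^-1 on 3 strands, 10 crossings.
Writhe w = (#positive) - (#negative) = 6 - 4 = 2.
Computing the Kauffman bracket via state sum. There are 2^10 = 1024 states.
Smooth each crossing (0=||, 1=⌣⌢); contribution A^(Σ sign_k(1-2s_k)) * d^(L-1).
Tabulate the states by total A-exponent and number of loops L (A-exp: L × count):
  A^10: L=5 ×1
  A^8: L=4 ×10
  A^6: L=3 ×42, L=5 ×3
  A^4: L=2 ×90, L=4 ×29, L=6 ×1
  A^2: L=1 ×87, L=3 ×110, L=5 ×13
  A^0: L=2 ×179, L=4 ×71, L=6 ×2
  A^-2: L=3 ×187, L=5 ×23
  A^-4: L=4 ×117, L=6 ×3
  A^-6: L=5 ×45
  A^-8: L=6 ×10
  A^-10: L=7 ×1
Each group contributes A^e * Σ count * d^(L-1):
Powers of d = -A^2 - A^-2: d^2 = A^4 + 2 + A^-4; d^3 = -A^6 - 3*A^2 - 3*A^-2 - A^-6; d^4 = A^8 + 4*A^4 + 6 + 4*A^-4 + A^-8; d^5 = -A^10 - 5*A^6 - 10*A^2 - 10*A^-2 - 5*A^-6 - A^-10; d^6 = A^12 + 6*A^8 + 15*A^4 + 20 + 15*A^-4 + 6*A^-8 + A^-12.
  A^10 * (d^4) = A^18 + 4*A^14 + 6*A^10 + 4*A^6 + A^2
  A^8 * (10*d^3) = -10*A^14 - 30*A^10 - 30*A^6 - 10*A^2
  A^6 * (42*d^2 + 3*d^4) = 3*A^14 + 54*A^10 + 102*A^6 + 54*A^2 + 3*A^-2
  A^4 * (90*d + 29*d^3 + d^5) = -A^14 - 34*A^10 - 187*A^6 - 187*A^2 - 34*A^-2 - A^-6
  A^2 * (87 + 110*d^2 + 13*d^4) = 13*A^10 + 162*A^6 + 385*A^2 + 162*A^-2 + 13*A^-6
  A^0 * (179*d + 71*d^3 + 2*d^5) = -2*A^10 - 81*A^6 - 412*A^2 - 412*A^-2 - 81*A^-6 - 2*A^-10
  A^-2 * (187*d^2 + 23*d^4) = 23*A^6 + 279*A^2 + 512*A^-2 + 279*A^-6 + 23*A^-10
  A^-4 * (117*d^3 + 3*d^5) = -3*A^6 - 132*A^2 - 381*A^-2 - 381*A^-6 - 132*A^-10 - 3*A^-14
  A^-6 * (45*d^4) = 45*A^2 + 180*A^-2 + 270*A^-6 + 180*A^-10 + 45*A^-14
  A^-8 * (10*d^5) = -10*A^2 - 50*A^-2 - 100*A^-6 - 100*A^-10 - 50*A^-14 - 10*A^-18
  A^-10 * (d^6) = A^2 + 6*A^-2 + 15*A^-6 + 20*A^-10 + 15*A^-14 + 6*A^-18 + A^-22
Summing the groups: <K> = A^18 - 4*A^14 + 7*A^10 - 10*A^6 + 14*A^2 - 14*A^-2 + 14*A^-6 - 11*A^-10 + 7*A^-14 - 4*A^-18 + A^-22
Normalise by the writhe: (-A^3)^(-w) = (-A^3)^(-2) = A^-6, so f(A) = A^-6 * <K> = A^12 - 4*A^8 + 7*A^4 - 10 + 14*A^-4 - 14*A^-8 + 14*A^-12 - 11*A^-16 + 7*A^-20 - 4*A^-24 + A^-28.
Substitute A = t^(-1/4), i.e. A^e → t^(-e/4): V(t) = t^7 - 4*t^6 + 7*t^5 - 11*t^4 + 14*t^3 - 14*t^2 + 14*t - 10 + 7*t^-1 - 4*t^-2 + t^-3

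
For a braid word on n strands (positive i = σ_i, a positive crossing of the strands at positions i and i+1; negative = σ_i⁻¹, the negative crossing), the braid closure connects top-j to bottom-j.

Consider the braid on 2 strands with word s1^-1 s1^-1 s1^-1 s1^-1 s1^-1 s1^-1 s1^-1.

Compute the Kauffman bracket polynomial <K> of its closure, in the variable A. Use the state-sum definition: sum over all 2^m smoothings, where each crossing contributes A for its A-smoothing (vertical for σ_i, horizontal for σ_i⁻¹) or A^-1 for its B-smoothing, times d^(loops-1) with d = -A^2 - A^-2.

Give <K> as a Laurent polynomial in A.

A^19 - A^15 + A^11 - A^7 + A^3 - A^-1 - A^-9

Derivation:
Braid: s1^-1 s1^-1 s1^-1 s1^-1 s1^-1 s1^-1 s1^-1 on 2 strands, 7 crossings.
Writhe w = (#positive) - (#negative) = 0 - 7 = -7.
Enumerate smoothing states for the bracket polynomial. There are 2^7 = 128 states.
For each crossing: s=0 is the vertical smoothing, s=1 horizontal. Crossing k contributes A^(sign_k * (1 - 2*s_k)); loop factor d = -A^2 - A^-2.
Tabulate the states by total A-exponent and number of loops L (A-exp: L × count):
  A^7: L=7 ×1
  A^5: L=6 ×7
  A^3: L=5 ×21
  A^1: L=4 ×35
  A^-1: L=3 ×35
  A^-3: L=2 ×21
  A^-5: L=1 ×7
  A^-7: L=2 ×1
Each group contributes A^e * Σ count * d^(L-1):
Powers of d = -A^2 - A^-2: d^2 = A^4 + 2 + A^-4; d^3 = -A^6 - 3*A^2 - 3*A^-2 - A^-6; d^4 = A^8 + 4*A^4 + 6 + 4*A^-4 + A^-8; d^5 = -A^10 - 5*A^6 - 10*A^2 - 10*A^-2 - 5*A^-6 - A^-10; d^6 = A^12 + 6*A^8 + 15*A^4 + 20 + 15*A^-4 + 6*A^-8 + A^-12.
  A^7 * (d^6) = A^19 + 6*A^15 + 15*A^11 + 20*A^7 + 15*A^3 + 6*A^-1 + A^-5
  A^5 * (7*d^5) = -7*A^15 - 35*A^11 - 70*A^7 - 70*A^3 - 35*A^-1 - 7*A^-5
  A^3 * (21*d^4) = 21*A^11 + 84*A^7 + 126*A^3 + 84*A^-1 + 21*A^-5
  A^1 * (35*d^3) = -35*A^7 - 105*A^3 - 105*A^-1 - 35*A^-5
  A^-1 * (35*d^2) = 35*A^3 + 70*A^-1 + 35*A^-5
  A^-3 * (21*d) = -21*A^-1 - 21*A^-5
  A^-5 * (7) = 7*A^-5
  A^-7 * (d) = -A^-5 - A^-9
Summing the groups: <K> = A^19 - A^15 + A^11 - A^7 + A^3 - A^-1 - A^-9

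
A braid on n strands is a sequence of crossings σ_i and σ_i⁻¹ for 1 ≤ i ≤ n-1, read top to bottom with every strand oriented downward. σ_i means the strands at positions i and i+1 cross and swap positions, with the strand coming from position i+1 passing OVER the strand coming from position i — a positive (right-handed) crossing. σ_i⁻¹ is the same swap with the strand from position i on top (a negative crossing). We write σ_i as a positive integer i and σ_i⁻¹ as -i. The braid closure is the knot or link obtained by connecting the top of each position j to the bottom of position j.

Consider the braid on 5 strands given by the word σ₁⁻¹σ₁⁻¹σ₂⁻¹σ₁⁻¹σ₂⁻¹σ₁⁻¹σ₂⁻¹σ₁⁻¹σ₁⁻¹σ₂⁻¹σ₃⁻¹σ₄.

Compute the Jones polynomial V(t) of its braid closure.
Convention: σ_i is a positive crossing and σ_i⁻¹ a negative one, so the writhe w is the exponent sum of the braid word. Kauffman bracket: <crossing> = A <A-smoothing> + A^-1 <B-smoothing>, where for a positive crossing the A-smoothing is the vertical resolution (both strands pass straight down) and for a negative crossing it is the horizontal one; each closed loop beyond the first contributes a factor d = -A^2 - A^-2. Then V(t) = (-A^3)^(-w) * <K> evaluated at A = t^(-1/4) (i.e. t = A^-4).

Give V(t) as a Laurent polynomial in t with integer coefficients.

t^-4 + t^-6 - t^-10

Derivation:
The presented braid s1^-1 s1^-1 s2^-1 s1^-1 s2^-1 s1^-1 s2^-1 s1^-1 s1^-1 s2^-1 s3^-1 s4 on 5 strands reduces by inverse Markov moves (closure unchanged at each step):
  Destabilize: the word has the form β·s4 where s4 occurs only as the final letter (β ∈ B_4); drop it and the last strand → 4 strands.
  Destabilize: the word has the form β·s3^-1 where s3^-1 occurs only as the final letter (β ∈ B_3); drop it and the last strand → 3 strands.
Reduced to β = s1^-1 s1^-1 s2^-1 s1^-1 s2^-1 s1^-1 s2^-1 s1^-1 s1^-1 s2^-1 on 3 strands, 10 crossings.
Compute on β:
Braid: s1^-1 s1^-1 s2^-1 s1^-1 s2^-1 s1^-1 s2^-1 s1^-1 s1^-1 s2^-1 on 3 strands, 10 crossings.
Writhe w = (#positive) - (#negative) = 0 - 10 = -10.
Computing the Kauffman bracket via state sum. There are 2^10 = 1024 states.
Each crossing splits two ways (0=vertical, 1=horizontal). The state's weight is A^(#A-smoothings - #B-smoothings) * d^(loops - 1).
Tabulate the states by total A-exponent and number of loops L (A-exp: L × count):
  A^10: L=3 ×1
  A^8: L=2 ×4, L=4 ×6
  A^6: L=1 ×4, L=3 ×30, L=5 ×11
  A^4: L=2 ×48, L=4 ×65, L=6 ×7
  A^2: L=1 ×24, L=3 ×140, L=5 ×45, L=7 ×1
  A^0: L=2 ×129, L=4 ×117, L=6 ×6
  A^-2: L=1 ×43, L=3 ×151, L=5 ×16
  A^-4: L=2 ×96, L=4 ×24
  A^-6: L=1 ×24, L=3 ×21
  A^-8: L=2 ×10
  A^-10: L=3 ×1
Each group contributes A^e * Σ count * d^(L-1):
Powers of d = -A^2 - A^-2: d^2 = A^4 + 2 + A^-4; d^3 = -A^6 - 3*A^2 - 3*A^-2 - A^-6; d^4 = A^8 + 4*A^4 + 6 + 4*A^-4 + A^-8; d^5 = -A^10 - 5*A^6 - 10*A^2 - 10*A^-2 - 5*A^-6 - A^-10; d^6 = A^12 + 6*A^8 + 15*A^4 + 20 + 15*A^-4 + 6*A^-8 + A^-12.
  A^10 * (d^2) = A^14 + 2*A^10 + A^6
  A^8 * (4*d + 6*d^3) = -6*A^14 - 22*A^10 - 22*A^6 - 6*A^2
  A^6 * (4 + 30*d^2 + 11*d^4) = 11*A^14 + 74*A^10 + 130*A^6 + 74*A^2 + 11*A^-2
  A^4 * (48*d + 65*d^3 + 7*d^5) = -7*A^14 - 100*A^10 - 313*A^6 - 313*A^2 - 100*A^-2 - 7*A^-6
  A^2 * (24 + 140*d^2 + 45*d^4 + d^6) = A^14 + 51*A^10 + 335*A^6 + 594*A^2 + 335*A^-2 + 51*A^-6 + A^-10
  A^0 * (129*d + 117*d^3 + 6*d^5) = -6*A^10 - 147*A^6 - 540*A^2 - 540*A^-2 - 147*A^-6 - 6*A^-10
  A^-2 * (43 + 151*d^2 + 16*d^4) = 16*A^6 + 215*A^2 + 441*A^-2 + 215*A^-6 + 16*A^-10
  A^-4 * (96*d + 24*d^3) = -24*A^2 - 168*A^-2 - 168*A^-6 - 24*A^-10
  A^-6 * (24 + 21*d^2) = 21*A^-2 + 66*A^-6 + 21*A^-10
  A^-8 * (10*d) = -10*A^-6 - 10*A^-10
  A^-10 * (d^2) = A^-6 + 2*A^-10 + A^-14
Summing the groups: <K> = -A^10 + A^-6 + A^-14
Normalise by the writhe: (-A^3)^(-w) = (-A^3)^(10) = A^30, so f(A) = A^30 * <K> = -A^40 + A^24 + A^16.
Substitute A = t^(-1/4), i.e. A^e → t^(-e/4): V(t) = t^-4 + t^-6 - t^-10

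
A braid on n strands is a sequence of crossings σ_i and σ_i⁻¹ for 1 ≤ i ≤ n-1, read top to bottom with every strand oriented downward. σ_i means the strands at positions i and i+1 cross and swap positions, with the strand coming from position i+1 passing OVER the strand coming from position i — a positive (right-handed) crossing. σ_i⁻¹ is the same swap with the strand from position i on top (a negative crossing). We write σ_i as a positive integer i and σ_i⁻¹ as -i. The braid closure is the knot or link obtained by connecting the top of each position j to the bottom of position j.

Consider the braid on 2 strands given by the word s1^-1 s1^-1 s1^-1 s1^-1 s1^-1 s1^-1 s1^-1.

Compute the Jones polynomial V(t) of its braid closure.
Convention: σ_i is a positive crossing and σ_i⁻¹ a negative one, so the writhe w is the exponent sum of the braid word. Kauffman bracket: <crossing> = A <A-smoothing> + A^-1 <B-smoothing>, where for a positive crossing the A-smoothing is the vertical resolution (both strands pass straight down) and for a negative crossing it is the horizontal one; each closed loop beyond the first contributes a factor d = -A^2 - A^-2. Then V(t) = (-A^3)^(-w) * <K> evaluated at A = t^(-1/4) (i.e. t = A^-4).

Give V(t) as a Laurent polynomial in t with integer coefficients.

Braid: s1^-1 s1^-1 s1^-1 s1^-1 s1^-1 s1^-1 s1^-1 on 2 strands, 7 crossings.
Writhe w = (#positive) - (#negative) = 0 - 7 = -7.
State-sum expansion of <K>. There are 2^7 = 128 states.
Each crossing splits two ways (0=vertical, 1=horizontal). The state's weight is A^(#A-smoothings - #B-smoothings) * d^(loops - 1).
Tabulate the states by total A-exponent and number of loops L (A-exp: L × count):
  A^7: L=7 ×1
  A^5: L=6 ×7
  A^3: L=5 ×21
  A^1: L=4 ×35
  A^-1: L=3 ×35
  A^-3: L=2 ×21
  A^-5: L=1 ×7
  A^-7: L=2 ×1
Each group contributes A^e * Σ count * d^(L-1):
Powers of d = -A^2 - A^-2: d^2 = A^4 + 2 + A^-4; d^3 = -A^6 - 3*A^2 - 3*A^-2 - A^-6; d^4 = A^8 + 4*A^4 + 6 + 4*A^-4 + A^-8; d^5 = -A^10 - 5*A^6 - 10*A^2 - 10*A^-2 - 5*A^-6 - A^-10; d^6 = A^12 + 6*A^8 + 15*A^4 + 20 + 15*A^-4 + 6*A^-8 + A^-12.
  A^7 * (d^6) = A^19 + 6*A^15 + 15*A^11 + 20*A^7 + 15*A^3 + 6*A^-1 + A^-5
  A^5 * (7*d^5) = -7*A^15 - 35*A^11 - 70*A^7 - 70*A^3 - 35*A^-1 - 7*A^-5
  A^3 * (21*d^4) = 21*A^11 + 84*A^7 + 126*A^3 + 84*A^-1 + 21*A^-5
  A^1 * (35*d^3) = -35*A^7 - 105*A^3 - 105*A^-1 - 35*A^-5
  A^-1 * (35*d^2) = 35*A^3 + 70*A^-1 + 35*A^-5
  A^-3 * (21*d) = -21*A^-1 - 21*A^-5
  A^-5 * (7) = 7*A^-5
  A^-7 * (d) = -A^-5 - A^-9
Summing the groups: <K> = A^19 - A^15 + A^11 - A^7 + A^3 - A^-1 - A^-9
Normalise by the writhe: (-A^3)^(-w) = (-A^3)^(7) = -A^21, so f(A) = -A^21 * <K> = -A^40 + A^36 - A^32 + A^28 - A^24 + A^20 + A^12.
Substitute A = t^(-1/4), i.e. A^e → t^(-e/4): V(t) = t^-3 + t^-5 - t^-6 + t^-7 - t^-8 + t^-9 - t^-10

Answer: t^-3 + t^-5 - t^-6 + t^-7 - t^-8 + t^-9 - t^-10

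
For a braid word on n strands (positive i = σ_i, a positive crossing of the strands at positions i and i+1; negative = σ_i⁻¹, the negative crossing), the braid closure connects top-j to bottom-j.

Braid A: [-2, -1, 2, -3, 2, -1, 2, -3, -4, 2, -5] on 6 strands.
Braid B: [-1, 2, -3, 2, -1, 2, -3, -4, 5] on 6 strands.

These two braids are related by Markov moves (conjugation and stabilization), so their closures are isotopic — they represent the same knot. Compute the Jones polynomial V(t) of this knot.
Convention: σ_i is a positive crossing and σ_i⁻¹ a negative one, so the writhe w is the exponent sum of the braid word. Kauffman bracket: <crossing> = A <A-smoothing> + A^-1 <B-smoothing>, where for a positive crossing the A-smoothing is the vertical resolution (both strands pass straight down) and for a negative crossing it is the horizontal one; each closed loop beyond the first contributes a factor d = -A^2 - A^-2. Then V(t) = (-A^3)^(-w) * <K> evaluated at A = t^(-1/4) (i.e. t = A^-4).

Markov-equivalent braids have isotopic closures, hence identical knot invariants. Strip the Markov moves from each word to reach a common short braid β, then compute V(t) once on β.
Braid A: s2^-1 s1^-1 s2 s3^-1 s2 s1^-1 s2 s3^-1 s4^-1 s2 s5^-1 on 6 strands reduces by inverse Markov moves (closure unchanged at each step):
  Destabilize: the word has the form β·s5^-1 where s5^-1 occurs only as the final letter (β ∈ B_5); drop it and the last strand → 5 strands.
  Deconjugate: the word is γ·β·γ⁻¹ with γ = s2^-1 (prefix) and γ⁻¹ = s2 (suffix); strip both.
  Destabilize: the word has the form β·s4^-1 where s4^-1 occurs only as the final letter (β ∈ B_4); drop it and the last strand → 4 strands.
Reduced to β = s1^-1 s2 s3^-1 s2 s1^-1 s2 s3^-1 on 4 strands, 7 crossings.
Braid B: s1^-1 s2 s3^-1 s2 s1^-1 s2 s3^-1 s4^-1 s5 on 6 strands reduces by inverse Markov moves (closure unchanged at each step):
  Destabilize: the word has the form β·s5 where s5 occurs only as the final letter (β ∈ B_5); drop it and the last strand → 5 strands.
  Destabilize: the word has the form β·s4^-1 where s4^-1 occurs only as the final letter (β ∈ B_4); drop it and the last strand → 4 strands.
Reduced to β = s1^-1 s2 s3^-1 s2 s1^-1 s2 s3^-1 on 4 strands, 7 crossings.
Both give the same β = s1^-1 s2 s3^-1 s2 s1^-1 s2 s3^-1 on 4 strands, so one state sum suffices:
Braid: s1^-1 s2 s3^-1 s2 s1^-1 s2 s3^-1 on 4 strands, 7 crossings.
Writhe w = (#positive) - (#negative) = 3 - 4 = -1.
Enumerate smoothing states for the bracket polynomial. There are 2^7 = 128 states.
Smooth each crossing (0=||, 1=⌣⌢); contribution A^(Σ sign_k(1-2s_k)) * d^(L-1).
Tabulate the states by total A-exponent and number of loops L (A-exp: L × count):
  A^7: L=4 ×1
  A^5: L=3 ×7
  A^3: L=2 ×19, L=4 ×2
  A^1: L=1 ×21, L=3 ×14
  A^-1: L=2 ×32, L=4 ×3
  A^-3: L=3 ×21
  A^-5: L=4 ×7
  A^-7: L=5 ×1
Each group contributes A^e * Σ count * d^(L-1):
Powers of d = -A^2 - A^-2: d^2 = A^4 + 2 + A^-4; d^3 = -A^6 - 3*A^2 - 3*A^-2 - A^-6; d^4 = A^8 + 4*A^4 + 6 + 4*A^-4 + A^-8.
  A^7 * (d^3) = -A^13 - 3*A^9 - 3*A^5 - A
  A^5 * (7*d^2) = 7*A^9 + 14*A^5 + 7*A
  A^3 * (19*d + 2*d^3) = -2*A^9 - 25*A^5 - 25*A - 2*A^-3
  A^1 * (21 + 14*d^2) = 14*A^5 + 49*A + 14*A^-3
  A^-1 * (32*d + 3*d^3) = -3*A^5 - 41*A - 41*A^-3 - 3*A^-7
  A^-3 * (21*d^2) = 21*A + 42*A^-3 + 21*A^-7
  A^-5 * (7*d^3) = -7*A - 21*A^-3 - 21*A^-7 - 7*A^-11
  A^-7 * (d^4) = A + 4*A^-3 + 6*A^-7 + 4*A^-11 + A^-15
Summing the groups: <K> = -A^13 + 2*A^9 - 3*A^5 + 4*A - 4*A^-3 + 3*A^-7 - 3*A^-11 + A^-15
Normalise by the writhe: (-A^3)^(-w) = (-A^3)^(1) = -A^3, so f(A) = -A^3 * <K> = A^16 - 2*A^12 + 3*A^8 - 4*A^4 + 4 - 3*A^-4 + 3*A^-8 - A^-12.
Substitute A = t^(-1/4), i.e. A^e → t^(-e/4): V(t) = -t^3 + 3*t^2 - 3*t + 4 - 4*t^-1 + 3*t^-2 - 2*t^-3 + t^-4

Answer: -t^3 + 3*t^2 - 3*t + 4 - 4*t^-1 + 3*t^-2 - 2*t^-3 + t^-4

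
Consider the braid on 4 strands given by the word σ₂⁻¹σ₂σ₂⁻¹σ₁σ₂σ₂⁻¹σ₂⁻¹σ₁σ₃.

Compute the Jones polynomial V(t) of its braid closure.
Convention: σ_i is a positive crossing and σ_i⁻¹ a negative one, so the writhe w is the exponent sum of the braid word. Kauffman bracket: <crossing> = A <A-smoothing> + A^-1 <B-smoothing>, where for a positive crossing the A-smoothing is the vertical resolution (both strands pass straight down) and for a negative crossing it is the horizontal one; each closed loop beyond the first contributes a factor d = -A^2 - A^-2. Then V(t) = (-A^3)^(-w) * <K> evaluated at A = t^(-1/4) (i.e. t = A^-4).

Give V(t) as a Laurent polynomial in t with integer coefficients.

The presented braid s2^-1 s2 s2^-1 s1 s2 s2^-1 s2^-1 s1 s3 on 4 strands reduces by inverse Markov moves (closure unchanged at each step):
  Destabilize: the word has the form β·s3 where s3 occurs only as the final letter (β ∈ B_3); drop it and the last strand → 3 strands.
Reduced to β = s2^-1 s2 s2^-1 s1 s2 s2^-1 s2^-1 s1 on 3 strands, 8 crossings.
Compute on β:
First cancel adjacent σ_i σ_i⁻¹ pairs (Reidemeister II — same braid, same closure): s2^-1 s2 s2^-1 s1 s2 s2^-1 s2^-1 s1 → s2^-1 s1 s2^-1 s1.
Braid: s2^-1 s1 s2^-1 s1 on 3 strands, 4 crossings.
Writhe w = (#positive) - (#negative) = 2 - 2 = 0.
Computing the Kauffman bracket via state sum. There are 2^4 = 16 states.
For each crossing: s=0 is the vertical smoothing, s=1 horizontal. Crossing k contributes A^(sign_k * (1 - 2*s_k)); loop factor d = -A^2 - A^-2.
  state 0000: A-exp=+0, loops=3, term = A^0 * d^2
  state 0001: A-exp=-2, loops=2, term = A^-2 * d^1
  state 0010: A-exp=+2, loops=2, term = A^2 * d^1
  state 0011: A-exp=+0, loops=1, term = A^0 * d^0
  state 0100: A-exp=-2, loops=2, term = A^-2 * d^1
  state 0101: A-exp=-4, loops=3, term = A^-4 * d^2
  state 0110: A-exp=+0, loops=1, term = A^0 * d^0
  state 0111: A-exp=-2, loops=2, term = A^-2 * d^1
  state 1000: A-exp=+2, loops=2, term = A^2 * d^1
  state 1001: A-exp=+0, loops=1, term = A^0 * d^0
  state 1010: A-exp=+4, loops=3, term = A^4 * d^2
  state 1011: A-exp=+2, loops=2, term = A^2 * d^1
  state 1100: A-exp=+0, loops=1, term = A^0 * d^0
  state 1101: A-exp=-2, loops=2, term = A^-2 * d^1
  state 1110: A-exp=+2, loops=2, term = A^2 * d^1
  state 1111: A-exp=+0, loops=1, term = A^0 * d^0
Collect the terms by A-exponent (count of states per loop number):
Powers of d = -A^2 - A^-2: d^2 = A^4 + 2 + A^-4.
  A^4 * (d^2) = A^8 + 2*A^4 + 1
  A^2 * (4*d) = -4*A^4 - 4
  A^0 * (5 + d^2) = A^4 + 7 + A^-4
  A^-2 * (4*d) = -4 - 4*A^-4
  A^-4 * (d^2) = 1 + 2*A^-4 + A^-8
Summing the groups: <K> = A^8 - A^4 + 1 - A^-4 + A^-8
Normalise by the writhe: (-A^3)^(-w) = (-A^3)^(0) = 1, so f(A) = 1 * <K> = A^8 - A^4 + 1 - A^-4 + A^-8.
Substitute A = t^(-1/4), i.e. A^e → t^(-e/4): V(t) = t^2 - t + 1 - t^-1 + t^-2

Answer: t^2 - t + 1 - t^-1 + t^-2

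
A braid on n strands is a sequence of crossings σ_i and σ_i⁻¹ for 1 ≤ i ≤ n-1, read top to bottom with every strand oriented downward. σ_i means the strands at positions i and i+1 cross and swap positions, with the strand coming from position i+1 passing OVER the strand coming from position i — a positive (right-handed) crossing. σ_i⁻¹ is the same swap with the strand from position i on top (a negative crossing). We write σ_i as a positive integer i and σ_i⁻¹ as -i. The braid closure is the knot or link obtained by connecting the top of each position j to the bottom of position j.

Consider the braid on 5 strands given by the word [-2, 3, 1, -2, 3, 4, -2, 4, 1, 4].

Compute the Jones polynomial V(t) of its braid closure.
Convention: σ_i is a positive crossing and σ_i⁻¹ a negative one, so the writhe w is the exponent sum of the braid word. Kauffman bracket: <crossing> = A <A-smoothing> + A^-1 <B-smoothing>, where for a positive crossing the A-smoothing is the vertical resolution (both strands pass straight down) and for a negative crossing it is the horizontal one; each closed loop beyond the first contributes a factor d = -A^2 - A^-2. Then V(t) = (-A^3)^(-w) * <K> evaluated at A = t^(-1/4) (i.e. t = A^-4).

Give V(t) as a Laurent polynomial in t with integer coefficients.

Braid: s2^-1 s3 s1 s2^-1 s3 s4 s2^-1 s4 s1 s4 on 5 strands, 10 crossings.
Writhe w = (#positive) - (#negative) = 7 - 3 = 4.
State-sum expansion of <K>. There are 2^10 = 1024 states.
Each crossing splits two ways (0=vertical, 1=horizontal). The state's weight is A^(#A-smoothings - #B-smoothings) * d^(loops - 1).
Tabulate the states by total A-exponent and number of loops L (A-exp: L × count):
  A^10: L=6 ×1
  A^8: L=5 ×10
  A^6: L=4 ×42, L=6 ×3
  A^4: L=3 ×95, L=5 ×24, L=7 ×1
  A^2: L=2 ×117, L=4 ×86, L=6 ×7
  A^0: L=1 ×63, L=3 ×157, L=5 ×32
  A^-2: L=2 ×120, L=4 ×87, L=6 ×3
  A^-4: L=3 ×99, L=5 ×21
  A^-6: L=4 ×43, L=6 ×2
  A^-8: L=5 ×10
  A^-10: L=6 ×1
Each group contributes A^e * Σ count * d^(L-1):
Powers of d = -A^2 - A^-2: d^2 = A^4 + 2 + A^-4; d^3 = -A^6 - 3*A^2 - 3*A^-2 - A^-6; d^4 = A^8 + 4*A^4 + 6 + 4*A^-4 + A^-8; d^5 = -A^10 - 5*A^6 - 10*A^2 - 10*A^-2 - 5*A^-6 - A^-10; d^6 = A^12 + 6*A^8 + 15*A^4 + 20 + 15*A^-4 + 6*A^-8 + A^-12.
  A^10 * (d^5) = -A^20 - 5*A^16 - 10*A^12 - 10*A^8 - 5*A^4 - 1
  A^8 * (10*d^4) = 10*A^16 + 40*A^12 + 60*A^8 + 40*A^4 + 10
  A^6 * (42*d^3 + 3*d^5) = -3*A^16 - 57*A^12 - 156*A^8 - 156*A^4 - 57 - 3*A^-4
  A^4 * (95*d^2 + 24*d^4 + d^6) = A^16 + 30*A^12 + 206*A^8 + 354*A^4 + 206 + 30*A^-4 + A^-8
  A^2 * (117*d + 86*d^3 + 7*d^5) = -7*A^12 - 121*A^8 - 445*A^4 - 445 - 121*A^-4 - 7*A^-8
  A^0 * (63 + 157*d^2 + 32*d^4) = 32*A^8 + 285*A^4 + 569 + 285*A^-4 + 32*A^-8
  A^-2 * (120*d + 87*d^3 + 3*d^5) = -3*A^8 - 102*A^4 - 411 - 411*A^-4 - 102*A^-8 - 3*A^-12
  A^-4 * (99*d^2 + 21*d^4) = 21*A^4 + 183 + 324*A^-4 + 183*A^-8 + 21*A^-12
  A^-6 * (43*d^3 + 2*d^5) = -2*A^4 - 53 - 149*A^-4 - 149*A^-8 - 53*A^-12 - 2*A^-16
  A^-8 * (10*d^4) = 10 + 40*A^-4 + 60*A^-8 + 40*A^-12 + 10*A^-16
  A^-10 * (d^5) = -1 - 5*A^-4 - 10*A^-8 - 10*A^-12 - 5*A^-16 - A^-20
Summing the groups: <K> = -A^20 + 3*A^16 - 4*A^12 + 8*A^8 - 10*A^4 + 10 - 10*A^-4 + 8*A^-8 - 5*A^-12 + 3*A^-16 - A^-20
Normalise by the writhe: (-A^3)^(-w) = (-A^3)^(-4) = A^-12, so f(A) = A^-12 * <K> = -A^8 + 3*A^4 - 4 + 8*A^-4 - 10*A^-8 + 10*A^-12 - 10*A^-16 + 8*A^-20 - 5*A^-24 + 3*A^-28 - A^-32.
Substitute A = t^(-1/4), i.e. A^e → t^(-e/4): V(t) = -t^8 + 3*t^7 - 5*t^6 + 8*t^5 - 10*t^4 + 10*t^3 - 10*t^2 + 8*t - 4 + 3*t^-1 - t^-2

Answer: -t^8 + 3*t^7 - 5*t^6 + 8*t^5 - 10*t^4 + 10*t^3 - 10*t^2 + 8*t - 4 + 3*t^-1 - t^-2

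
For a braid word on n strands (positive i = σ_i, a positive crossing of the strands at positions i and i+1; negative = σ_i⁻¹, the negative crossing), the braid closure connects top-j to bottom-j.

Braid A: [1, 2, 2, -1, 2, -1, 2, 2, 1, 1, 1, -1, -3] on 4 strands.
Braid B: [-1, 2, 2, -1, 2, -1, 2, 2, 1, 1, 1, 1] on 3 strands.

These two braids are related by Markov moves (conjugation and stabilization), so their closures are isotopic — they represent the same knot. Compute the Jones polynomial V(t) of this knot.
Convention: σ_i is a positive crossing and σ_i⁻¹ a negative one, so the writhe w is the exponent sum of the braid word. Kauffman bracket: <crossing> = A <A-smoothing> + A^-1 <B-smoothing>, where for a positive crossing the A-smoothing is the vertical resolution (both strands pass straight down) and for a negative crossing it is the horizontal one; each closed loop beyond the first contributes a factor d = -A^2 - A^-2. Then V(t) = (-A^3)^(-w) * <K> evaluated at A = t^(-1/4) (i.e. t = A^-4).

Markov-equivalent braids have isotopic closures, hence identical knot invariants. Strip the Markov moves from each word to reach a common short braid β, then compute V(t) once on β.
Braid A: s1 s2 s2 s1^-1 s2 s1^-1 s2 s2 s1 s1 s1 s1^-1 s3^-1 on 4 strands reduces by inverse Markov moves (closure unchanged at each step):
  Destabilize: the word has the form β·s3^-1 where s3^-1 occurs only as the final letter (β ∈ B_3); drop it and the last strand → 3 strands.
  Deconjugate: the word is γ·β·γ⁻¹ with γ = s1 (prefix) and γ⁻¹ = s1^-1 (suffix); strip both.
Reduced to β = s2 s2 s1^-1 s2 s1^-1 s2 s2 s1 s1 s1 on 3 strands, 10 crossings.
Braid B: s1^-1 s2 s2 s1^-1 s2 s1^-1 s2 s2 s1 s1 s1 s1 on 3 strands reduces by inverse Markov moves (closure unchanged at each step):
  Deconjugate: the word is γ·β·γ⁻¹ with γ = s1^-1 (prefix) and γ⁻¹ = s1 (suffix); strip both.
Reduced to β = s2 s2 s1^-1 s2 s1^-1 s2 s2 s1 s1 s1 on 3 strands, 10 crossings.
Both give the same β = s2 s2 s1^-1 s2 s1^-1 s2 s2 s1 s1 s1 on 3 strands, so one state sum suffices:
Braid: s2 s2 s1^-1 s2 s1^-1 s2 s2 s1 s1 s1 on 3 strands, 10 crossings.
Writhe w = (#positive) - (#negative) = 8 - 2 = 6.
Enumerate smoothing states for the bracket polynomial. There are 2^10 = 1024 states.
Each crossing splits two ways (0=vertical, 1=horizontal). The state's weight is A^(#A-smoothings - #B-smoothings) * d^(loops - 1).
Tabulate the states by total A-exponent and number of loops L (A-exp: L × count):
  A^10: L=3 ×1
  A^8: L=2 ×7, L=4 ×3
  A^6: L=1 ×14, L=3 ×28, L=5 ×3
  A^4: L=2 ×88, L=4 ×31, L=6 ×1
  A^2: L=1 ×63, L=3 ×133, L=5 ×14
  A^0: L=2 ×159, L=4 ×91, L=6 ×2
  A^-2: L=3 ×180, L=5 ×30
  A^-4: L=4 ×116, L=6 ×4
  A^-6: L=5 ×45
  A^-8: L=6 ×10
  A^-10: L=7 ×1
Each group contributes A^e * Σ count * d^(L-1):
Powers of d = -A^2 - A^-2: d^2 = A^4 + 2 + A^-4; d^3 = -A^6 - 3*A^2 - 3*A^-2 - A^-6; d^4 = A^8 + 4*A^4 + 6 + 4*A^-4 + A^-8; d^5 = -A^10 - 5*A^6 - 10*A^2 - 10*A^-2 - 5*A^-6 - A^-10; d^6 = A^12 + 6*A^8 + 15*A^4 + 20 + 15*A^-4 + 6*A^-8 + A^-12.
  A^10 * (d^2) = A^14 + 2*A^10 + A^6
  A^8 * (7*d + 3*d^3) = -3*A^14 - 16*A^10 - 16*A^6 - 3*A^2
  A^6 * (14 + 28*d^2 + 3*d^4) = 3*A^14 + 40*A^10 + 88*A^6 + 40*A^2 + 3*A^-2
  A^4 * (88*d + 31*d^3 + d^5) = -A^14 - 36*A^10 - 191*A^6 - 191*A^2 - 36*A^-2 - A^-6
  A^2 * (63 + 133*d^2 + 14*d^4) = 14*A^10 + 189*A^6 + 413*A^2 + 189*A^-2 + 14*A^-6
  A^0 * (159*d + 91*d^3 + 2*d^5) = -2*A^10 - 101*A^6 - 452*A^2 - 452*A^-2 - 101*A^-6 - 2*A^-10
  A^-2 * (180*d^2 + 30*d^4) = 30*A^6 + 300*A^2 + 540*A^-2 + 300*A^-6 + 30*A^-10
  A^-4 * (116*d^3 + 4*d^5) = -4*A^6 - 136*A^2 - 388*A^-2 - 388*A^-6 - 136*A^-10 - 4*A^-14
  A^-6 * (45*d^4) = 45*A^2 + 180*A^-2 + 270*A^-6 + 180*A^-10 + 45*A^-14
  A^-8 * (10*d^5) = -10*A^2 - 50*A^-2 - 100*A^-6 - 100*A^-10 - 50*A^-14 - 10*A^-18
  A^-10 * (d^6) = A^2 + 6*A^-2 + 15*A^-6 + 20*A^-10 + 15*A^-14 + 6*A^-18 + A^-22
Summing the groups: <K> = 2*A^10 - 4*A^6 + 7*A^2 - 8*A^-2 + 9*A^-6 - 8*A^-10 + 6*A^-14 - 4*A^-18 + A^-22
Normalise by the writhe: (-A^3)^(-w) = (-A^3)^(-6) = A^-18, so f(A) = A^-18 * <K> = 2*A^-8 - 4*A^-12 + 7*A^-16 - 8*A^-20 + 9*A^-24 - 8*A^-28 + 6*A^-32 - 4*A^-36 + A^-40.
Substitute A = t^(-1/4), i.e. A^e → t^(-e/4): V(t) = t^10 - 4*t^9 + 6*t^8 - 8*t^7 + 9*t^6 - 8*t^5 + 7*t^4 - 4*t^3 + 2*t^2

Answer: t^10 - 4*t^9 + 6*t^8 - 8*t^7 + 9*t^6 - 8*t^5 + 7*t^4 - 4*t^3 + 2*t^2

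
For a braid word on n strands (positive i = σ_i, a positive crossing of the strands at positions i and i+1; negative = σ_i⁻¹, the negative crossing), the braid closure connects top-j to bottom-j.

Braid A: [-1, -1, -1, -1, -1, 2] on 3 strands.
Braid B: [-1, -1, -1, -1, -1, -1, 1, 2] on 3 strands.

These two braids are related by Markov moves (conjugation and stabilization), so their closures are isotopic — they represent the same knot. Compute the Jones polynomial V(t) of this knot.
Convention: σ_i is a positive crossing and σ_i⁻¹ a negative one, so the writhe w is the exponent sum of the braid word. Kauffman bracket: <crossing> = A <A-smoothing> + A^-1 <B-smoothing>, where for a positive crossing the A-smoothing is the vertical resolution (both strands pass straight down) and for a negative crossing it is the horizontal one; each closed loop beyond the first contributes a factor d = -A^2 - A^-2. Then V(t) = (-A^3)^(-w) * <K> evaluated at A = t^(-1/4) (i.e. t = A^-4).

t^-2 + t^-4 - t^-5 + t^-6 - t^-7

Derivation:
Markov-equivalent braids have isotopic closures, hence identical knot invariants. Strip the Markov moves from each word to reach a common short braid β, then compute V(t) once on β.
Braid A: s1^-1 s1^-1 s1^-1 s1^-1 s1^-1 s2 on 3 strands reduces by inverse Markov moves (closure unchanged at each step):
  Destabilize: the word has the form β·s2 where s2 occurs only as the final letter (β ∈ B_2); drop it and the last strand → 2 strands.
Reduced to β = s1^-1 s1^-1 s1^-1 s1^-1 s1^-1 on 2 strands, 5 crossings.
Braid B: s1^-1 s1^-1 s1^-1 s1^-1 s1^-1 s1^-1 s1 s2 on 3 strands reduces by inverse Markov moves (closure unchanged at each step):
  Destabilize: the word has the form β·s2 where s2 occurs only as the final letter (β ∈ B_2); drop it and the last strand → 2 strands.
  Deconjugate: the word is γ·β·γ⁻¹ with γ = s1^-1 (prefix) and γ⁻¹ = s1 (suffix); strip both.
Reduced to β = s1^-1 s1^-1 s1^-1 s1^-1 s1^-1 on 2 strands, 5 crossings.
Both give the same β = s1^-1 s1^-1 s1^-1 s1^-1 s1^-1 on 2 strands, so one state sum suffices:
Braid: s1^-1 s1^-1 s1^-1 s1^-1 s1^-1 on 2 strands, 5 crossings.
Writhe w = (#positive) - (#negative) = 0 - 5 = -5.
Enumerate smoothing states for the bracket polynomial. There are 2^5 = 32 states.
Smooth each crossing (0=||, 1=⌣⌢); contribution A^(Σ sign_k(1-2s_k)) * d^(L-1).
  state 00000: A-exp=-5, loops=2, term = A^-5 * d^1
  state 00001: A-exp=-3, loops=1, term = A^-3 * d^0
  state 00010: A-exp=-3, loops=1, term = A^-3 * d^0
  state 00011: A-exp=-1, loops=2, term = A^-1 * d^1
  state 00100: A-exp=-3, loops=1, term = A^-3 * d^0
  state 00101: A-exp=-1, loops=2, term = A^-1 * d^1
  state 00110: A-exp=-1, loops=2, term = A^-1 * d^1
  state 00111: A-exp=+1, loops=3, term = A^1 * d^2
  state 01000: A-exp=-3, loops=1, term = A^-3 * d^0
  state 01001: A-exp=-1, loops=2, term = A^-1 * d^1
  state 01010: A-exp=-1, loops=2, term = A^-1 * d^1
  state 01011: A-exp=+1, loops=3, term = A^1 * d^2
  state 01100: A-exp=-1, loops=2, term = A^-1 * d^1
  state 01101: A-exp=+1, loops=3, term = A^1 * d^2
  state 01110: A-exp=+1, loops=3, term = A^1 * d^2
  state 01111: A-exp=+3, loops=4, term = A^3 * d^3
  state 10000: A-exp=-3, loops=1, term = A^-3 * d^0
  state 10001: A-exp=-1, loops=2, term = A^-1 * d^1
  state 10010: A-exp=-1, loops=2, term = A^-1 * d^1
  state 10011: A-exp=+1, loops=3, term = A^1 * d^2
  state 10100: A-exp=-1, loops=2, term = A^-1 * d^1
  state 10101: A-exp=+1, loops=3, term = A^1 * d^2
  state 10110: A-exp=+1, loops=3, term = A^1 * d^2
  state 10111: A-exp=+3, loops=4, term = A^3 * d^3
  state 11000: A-exp=-1, loops=2, term = A^-1 * d^1
  state 11001: A-exp=+1, loops=3, term = A^1 * d^2
  state 11010: A-exp=+1, loops=3, term = A^1 * d^2
  state 11011: A-exp=+3, loops=4, term = A^3 * d^3
  state 11100: A-exp=+1, loops=3, term = A^1 * d^2
  state 11101: A-exp=+3, loops=4, term = A^3 * d^3
  state 11110: A-exp=+3, loops=4, term = A^3 * d^3
  state 11111: A-exp=+5, loops=5, term = A^5 * d^4
Collect the terms by A-exponent (count of states per loop number):
Powers of d = -A^2 - A^-2: d^2 = A^4 + 2 + A^-4; d^3 = -A^6 - 3*A^2 - 3*A^-2 - A^-6; d^4 = A^8 + 4*A^4 + 6 + 4*A^-4 + A^-8.
  A^5 * (d^4) = A^13 + 4*A^9 + 6*A^5 + 4*A + A^-3
  A^3 * (5*d^3) = -5*A^9 - 15*A^5 - 15*A - 5*A^-3
  A^1 * (10*d^2) = 10*A^5 + 20*A + 10*A^-3
  A^-1 * (10*d) = -10*A - 10*A^-3
  A^-3 * (5) = 5*A^-3
  A^-5 * (d) = -A^-3 - A^-7
Summing the groups: <K> = A^13 - A^9 + A^5 - A - A^-7
Normalise by the writhe: (-A^3)^(-w) = (-A^3)^(5) = -A^15, so f(A) = -A^15 * <K> = -A^28 + A^24 - A^20 + A^16 + A^8.
Substitute A = t^(-1/4), i.e. A^e → t^(-e/4): V(t) = t^-2 + t^-4 - t^-5 + t^-6 - t^-7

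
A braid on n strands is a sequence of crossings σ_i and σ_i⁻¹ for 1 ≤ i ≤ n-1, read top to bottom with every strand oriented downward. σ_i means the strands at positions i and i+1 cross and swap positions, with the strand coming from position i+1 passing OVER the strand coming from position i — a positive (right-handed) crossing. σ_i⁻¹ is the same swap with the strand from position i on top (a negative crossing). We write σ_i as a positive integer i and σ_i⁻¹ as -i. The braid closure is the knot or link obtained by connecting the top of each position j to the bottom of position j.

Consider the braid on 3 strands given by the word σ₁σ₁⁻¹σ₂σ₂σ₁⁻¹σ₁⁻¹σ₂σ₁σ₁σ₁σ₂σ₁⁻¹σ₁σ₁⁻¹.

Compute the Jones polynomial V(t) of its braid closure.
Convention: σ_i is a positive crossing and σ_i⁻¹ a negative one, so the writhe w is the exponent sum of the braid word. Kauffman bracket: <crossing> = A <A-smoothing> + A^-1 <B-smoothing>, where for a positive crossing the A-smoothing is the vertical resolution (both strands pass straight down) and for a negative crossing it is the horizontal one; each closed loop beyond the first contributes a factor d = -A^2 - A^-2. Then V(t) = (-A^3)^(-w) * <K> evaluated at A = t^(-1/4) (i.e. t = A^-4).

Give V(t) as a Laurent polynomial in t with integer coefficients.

-t^8 + 2*t^7 - 4*t^6 + 5*t^5 - 5*t^4 + 6*t^3 - 4*t^2 + 3*t - 1

Derivation:
The presented braid s1 s1^-1 s2 s2 s1^-1 s1^-1 s2 s1 s1 s1 s2 s1^-1 s1 s1^-1 on 3 strands reduces by inverse Markov moves (closure unchanged at each step):
  Deconjugate: the word is γ·β·γ⁻¹ with γ = s1 s1^-1 (prefix) and γ⁻¹ = s1 s1^-1 (suffix); strip both.
Reduced to β = s2 s2 s1^-1 s1^-1 s2 s1 s1 s1 s2 s1^-1 on 3 strands, 10 crossings.
Compute on β:
Braid: s2 s2 s1^-1 s1^-1 s2 s1 s1 s1 s2 s1^-1 on 3 strands, 10 crossings.
Writhe w = (#positive) - (#negative) = 7 - 3 = 4.
State-sum expansion of <K>. There are 2^10 = 1024 states.
For each crossing: s=0 is the vertical smoothing, s=1 horizontal. Crossing k contributes A^(sign_k * (1 - 2*s_k)); loop factor d = -A^2 - A^-2.
Tabulate the states by total A-exponent and number of loops L (A-exp: L × count):
  A^10: L=4 ×1
  A^8: L=3 ×7, L=5 ×3
  A^6: L=2 ×19, L=4 ×23, L=6 ×3
  A^4: L=1 ×20, L=3 ×75, L=5 ×24, L=7 ×1
  A^2: L=2 ×114, L=4 ×86, L=6 ×10
  A^0: L=1 ×51, L=3 ×155, L=5 ×45, L=7 ×1
  A^-2: L=2 ×102, L=4 ×98, L=6 ×10
  A^-4: L=3 ×89, L=5 ×30, L=7 ×1
  A^-6: L=4 ×41, L=6 ×4
  A^-8: L=5 ×10
  A^-10: L=6 ×1
Each group contributes A^e * Σ count * d^(L-1):
Powers of d = -A^2 - A^-2: d^2 = A^4 + 2 + A^-4; d^3 = -A^6 - 3*A^2 - 3*A^-2 - A^-6; d^4 = A^8 + 4*A^4 + 6 + 4*A^-4 + A^-8; d^5 = -A^10 - 5*A^6 - 10*A^2 - 10*A^-2 - 5*A^-6 - A^-10; d^6 = A^12 + 6*A^8 + 15*A^4 + 20 + 15*A^-4 + 6*A^-8 + A^-12.
  A^10 * (d^3) = -A^16 - 3*A^12 - 3*A^8 - A^4
  A^8 * (7*d^2 + 3*d^4) = 3*A^16 + 19*A^12 + 32*A^8 + 19*A^4 + 3
  A^6 * (19*d + 23*d^3 + 3*d^5) = -3*A^16 - 38*A^12 - 118*A^8 - 118*A^4 - 38 - 3*A^-4
  A^4 * (20 + 75*d^2 + 24*d^4 + d^6) = A^16 + 30*A^12 + 186*A^8 + 334*A^4 + 186 + 30*A^-4 + A^-8
  A^2 * (114*d + 86*d^3 + 10*d^5) = -10*A^12 - 136*A^8 - 472*A^4 - 472 - 136*A^-4 - 10*A^-8
  A^0 * (51 + 155*d^2 + 45*d^4 + d^6) = A^12 + 51*A^8 + 350*A^4 + 651 + 350*A^-4 + 51*A^-8 + A^-12
  A^-2 * (102*d + 98*d^3 + 10*d^5) = -10*A^8 - 148*A^4 - 496 - 496*A^-4 - 148*A^-8 - 10*A^-12
  A^-4 * (89*d^2 + 30*d^4 + d^6) = A^8 + 36*A^4 + 224 + 378*A^-4 + 224*A^-8 + 36*A^-12 + A^-16
  A^-6 * (41*d^3 + 4*d^5) = -4*A^4 - 61 - 163*A^-4 - 163*A^-8 - 61*A^-12 - 4*A^-16
  A^-8 * (10*d^4) = 10 + 40*A^-4 + 60*A^-8 + 40*A^-12 + 10*A^-16
  A^-10 * (d^5) = -1 - 5*A^-4 - 10*A^-8 - 10*A^-12 - 5*A^-16 - A^-20
Summing the groups: <K> = -A^12 + 3*A^8 - 4*A^4 + 6 - 5*A^-4 + 5*A^-8 - 4*A^-12 + 2*A^-16 - A^-20
Normalise by the writhe: (-A^3)^(-w) = (-A^3)^(-4) = A^-12, so f(A) = A^-12 * <K> = -1 + 3*A^-4 - 4*A^-8 + 6*A^-12 - 5*A^-16 + 5*A^-20 - 4*A^-24 + 2*A^-28 - A^-32.
Substitute A = t^(-1/4), i.e. A^e → t^(-e/4): V(t) = -t^8 + 2*t^7 - 4*t^6 + 5*t^5 - 5*t^4 + 6*t^3 - 4*t^2 + 3*t - 1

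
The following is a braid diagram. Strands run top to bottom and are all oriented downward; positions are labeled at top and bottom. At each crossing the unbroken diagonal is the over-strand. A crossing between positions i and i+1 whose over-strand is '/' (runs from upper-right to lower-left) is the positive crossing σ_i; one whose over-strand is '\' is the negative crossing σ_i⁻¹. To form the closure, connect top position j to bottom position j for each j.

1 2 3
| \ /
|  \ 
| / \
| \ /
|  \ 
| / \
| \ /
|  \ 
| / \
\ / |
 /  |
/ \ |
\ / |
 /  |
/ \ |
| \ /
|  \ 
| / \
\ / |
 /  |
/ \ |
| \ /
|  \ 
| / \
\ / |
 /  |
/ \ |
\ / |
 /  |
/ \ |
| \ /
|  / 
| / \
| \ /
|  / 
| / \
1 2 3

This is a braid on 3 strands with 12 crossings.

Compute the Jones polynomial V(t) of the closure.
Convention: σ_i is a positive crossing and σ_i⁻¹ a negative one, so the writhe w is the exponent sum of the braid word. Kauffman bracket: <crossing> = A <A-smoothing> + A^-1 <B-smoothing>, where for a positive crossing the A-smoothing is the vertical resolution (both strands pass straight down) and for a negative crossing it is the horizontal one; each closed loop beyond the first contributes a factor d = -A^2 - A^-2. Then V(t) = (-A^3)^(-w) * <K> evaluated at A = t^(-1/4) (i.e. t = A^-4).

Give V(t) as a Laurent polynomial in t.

Reading the diagram top to bottom ('/'-over between positions i,i+1 = s_i, '\'-over = s_i^-1): braid word = s2^-1 s2^-1 s2^-1 s1 s1 s2^-1 s1 s2^-1 s1 s1 s2 s2.
The presented braid s2^-1 s2^-1 s2^-1 s1 s1 s2^-1 s1 s2^-1 s1 s1 s2 s2 on 3 strands reduces by inverse Markov moves (closure unchanged at each step):
  Deconjugate: the word is γ·β·γ⁻¹ with γ = s2^-1 s2^-1 (prefix) and γ⁻¹ = s2 s2 (suffix); strip both.
Reduced to β = s2^-1 s1 s1 s2^-1 s1 s2^-1 s1 s1 on 3 strands, 8 crossings.
Compute on β:
Braid: s2^-1 s1 s1 s2^-1 s1 s2^-1 s1 s1 on 3 strands, 8 crossings.
Writhe w = (#positive) - (#negative) = 5 - 3 = 2.
Enumerate smoothing states for the bracket polynomial. There are 2^8 = 256 states.
For each crossing: s=0 is the vertical smoothing, s=1 horizontal. Crossing k contributes A^(sign_k * (1 - 2*s_k)); loop factor d = -A^2 - A^-2.
Tabulate the states by total A-exponent and number of loops L (A-exp: L × count):
  A^8: L=4 ×1
  A^6: L=3 ×8
  A^4: L=2 ×26, L=4 ×2
  A^2: L=1 ×35, L=3 ×21
  A^0: L=2 ×63, L=4 ×7
  A^-2: L=3 ×55, L=5 ×1
  A^-4: L=4 ×28
  A^-6: L=5 ×8
  A^-8: L=6 ×1
Each group contributes A^e * Σ count * d^(L-1):
Powers of d = -A^2 - A^-2: d^2 = A^4 + 2 + A^-4; d^3 = -A^6 - 3*A^2 - 3*A^-2 - A^-6; d^4 = A^8 + 4*A^4 + 6 + 4*A^-4 + A^-8; d^5 = -A^10 - 5*A^6 - 10*A^2 - 10*A^-2 - 5*A^-6 - A^-10.
  A^8 * (d^3) = -A^14 - 3*A^10 - 3*A^6 - A^2
  A^6 * (8*d^2) = 8*A^10 + 16*A^6 + 8*A^2
  A^4 * (26*d + 2*d^3) = -2*A^10 - 32*A^6 - 32*A^2 - 2*A^-2
  A^2 * (35 + 21*d^2) = 21*A^6 + 77*A^2 + 21*A^-2
  A^0 * (63*d + 7*d^3) = -7*A^6 - 84*A^2 - 84*A^-2 - 7*A^-6
  A^-2 * (55*d^2 + d^4) = A^6 + 59*A^2 + 116*A^-2 + 59*A^-6 + A^-10
  A^-4 * (28*d^3) = -28*A^2 - 84*A^-2 - 84*A^-6 - 28*A^-10
  A^-6 * (8*d^4) = 8*A^2 + 32*A^-2 + 48*A^-6 + 32*A^-10 + 8*A^-14
  A^-8 * (d^5) = -A^2 - 5*A^-2 - 10*A^-6 - 10*A^-10 - 5*A^-14 - A^-18
Summing the groups: <K> = -A^14 + 3*A^10 - 4*A^6 + 6*A^2 - 6*A^-2 + 6*A^-6 - 5*A^-10 + 3*A^-14 - A^-18
Normalise by the writhe: (-A^3)^(-w) = (-A^3)^(-2) = A^-6, so f(A) = A^-6 * <K> = -A^8 + 3*A^4 - 4 + 6*A^-4 - 6*A^-8 + 6*A^-12 - 5*A^-16 + 3*A^-20 - A^-24.
Substitute A = t^(-1/4), i.e. A^e → t^(-e/4): V(t) = -t^6 + 3*t^5 - 5*t^4 + 6*t^3 - 6*t^2 + 6*t - 4 + 3*t^-1 - t^-2

Answer: -t^6 + 3*t^5 - 5*t^4 + 6*t^3 - 6*t^2 + 6*t - 4 + 3*t^-1 - t^-2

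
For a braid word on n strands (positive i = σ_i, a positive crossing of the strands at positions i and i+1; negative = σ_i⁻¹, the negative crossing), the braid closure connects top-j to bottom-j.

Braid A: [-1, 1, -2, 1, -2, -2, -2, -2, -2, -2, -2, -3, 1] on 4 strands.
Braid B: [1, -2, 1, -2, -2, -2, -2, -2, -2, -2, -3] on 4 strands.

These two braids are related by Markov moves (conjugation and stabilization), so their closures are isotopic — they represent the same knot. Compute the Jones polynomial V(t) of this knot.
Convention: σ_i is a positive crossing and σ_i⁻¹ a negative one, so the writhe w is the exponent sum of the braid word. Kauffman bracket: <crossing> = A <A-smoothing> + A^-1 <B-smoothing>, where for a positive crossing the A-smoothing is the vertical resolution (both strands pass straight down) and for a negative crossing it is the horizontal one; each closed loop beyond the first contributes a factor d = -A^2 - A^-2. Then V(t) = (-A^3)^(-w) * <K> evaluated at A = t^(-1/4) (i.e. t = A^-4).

Markov-equivalent braids have isotopic closures, hence identical knot invariants. Strip the Markov moves from each word to reach a common short braid β, then compute V(t) once on β.
Braid A: s1^-1 s1 s2^-1 s1 s2^-1 s2^-1 s2^-1 s2^-1 s2^-1 s2^-1 s2^-1 s3^-1 s1 on 4 strands reduces by inverse Markov moves (closure unchanged at each step):
  Deconjugate: the word is γ·β·γ⁻¹ with γ = s1^-1 (prefix) and γ⁻¹ = s1 (suffix); strip both.
  Destabilize: the word has the form β·s3^-1 where s3^-1 occurs only as the final letter (β ∈ B_3); drop it and the last strand → 3 strands.
Reduced to β = s1 s2^-1 s1 s2^-1 s2^-1 s2^-1 s2^-1 s2^-1 s2^-1 s2^-1 on 3 strands, 10 crossings.
Braid B: s1 s2^-1 s1 s2^-1 s2^-1 s2^-1 s2^-1 s2^-1 s2^-1 s2^-1 s3^-1 on 4 strands reduces by inverse Markov moves (closure unchanged at each step):
  Destabilize: the word has the form β·s3^-1 where s3^-1 occurs only as the final letter (β ∈ B_3); drop it and the last strand → 3 strands.
Reduced to β = s1 s2^-1 s1 s2^-1 s2^-1 s2^-1 s2^-1 s2^-1 s2^-1 s2^-1 on 3 strands, 10 crossings.
Both give the same β = s1 s2^-1 s1 s2^-1 s2^-1 s2^-1 s2^-1 s2^-1 s2^-1 s2^-1 on 3 strands, so one state sum suffices:
Braid: s1 s2^-1 s1 s2^-1 s2^-1 s2^-1 s2^-1 s2^-1 s2^-1 s2^-1 on 3 strands, 10 crossings.
Writhe w = (#positive) - (#negative) = 2 - 8 = -6.
Enumerate smoothing states for the bracket polynomial. There are 2^10 = 1024 states.
Each crossing splits two ways (0=vertical, 1=horizontal). The state's weight is A^(#A-smoothings - #B-smoothings) * d^(loops - 1).
Tabulate the states by total A-exponent and number of loops L (A-exp: L × count):
  A^10: L=9 ×1
  A^8: L=8 ×10
  A^6: L=7 ×45
  A^4: L=6 ×119, L=8 ×1
  A^2: L=5 ×203, L=7 ×7
  A^0: L=4 ×231, L=6 ×21
  A^-2: L=3 ×175, L=5 ×35
  A^-4: L=2 ×85, L=4 ×35
  A^-6: L=1 ×23, L=3 ×22
  A^-8: L=2 ×10
  A^-10: L=3 ×1
Each group contributes A^e * Σ count * d^(L-1):
Powers of d = -A^2 - A^-2: d^2 = A^4 + 2 + A^-4; d^3 = -A^6 - 3*A^2 - 3*A^-2 - A^-6; d^4 = A^8 + 4*A^4 + 6 + 4*A^-4 + A^-8; d^5 = -A^10 - 5*A^6 - 10*A^2 - 10*A^-2 - 5*A^-6 - A^-10; d^6 = A^12 + 6*A^8 + 15*A^4 + 20 + 15*A^-4 + 6*A^-8 + A^-12; d^7 = -A^14 - 7*A^10 - 21*A^6 - 35*A^2 - 35*A^-2 - 21*A^-6 - 7*A^-10 - A^-14; d^8 = A^16 + 8*A^12 + 28*A^8 + 56*A^4 + 70 + 56*A^-4 + 28*A^-8 + 8*A^-12 + A^-16.
  A^10 * (d^8) = A^26 + 8*A^22 + 28*A^18 + 56*A^14 + 70*A^10 + 56*A^6 + 28*A^2 + 8*A^-2 + A^-6
  A^8 * (10*d^7) = -10*A^22 - 70*A^18 - 210*A^14 - 350*A^10 - 350*A^6 - 210*A^2 - 70*A^-2 - 10*A^-6
  A^6 * (45*d^6) = 45*A^18 + 270*A^14 + 675*A^10 + 900*A^6 + 675*A^2 + 270*A^-2 + 45*A^-6
  A^4 * (119*d^5 + d^7) = -A^18 - 126*A^14 - 616*A^10 - 1225*A^6 - 1225*A^2 - 616*A^-2 - 126*A^-6 - A^-10
  A^2 * (203*d^4 + 7*d^6) = 7*A^14 + 245*A^10 + 917*A^6 + 1358*A^2 + 917*A^-2 + 245*A^-6 + 7*A^-10
  A^0 * (231*d^3 + 21*d^5) = -21*A^10 - 336*A^6 - 903*A^2 - 903*A^-2 - 336*A^-6 - 21*A^-10
  A^-2 * (175*d^2 + 35*d^4) = 35*A^6 + 315*A^2 + 560*A^-2 + 315*A^-6 + 35*A^-10
  A^-4 * (85*d + 35*d^3) = -35*A^2 - 190*A^-2 - 190*A^-6 - 35*A^-10
  A^-6 * (23 + 22*d^2) = 22*A^-2 + 67*A^-6 + 22*A^-10
  A^-8 * (10*d) = -10*A^-6 - 10*A^-10
  A^-10 * (d^2) = A^-6 + 2*A^-10 + A^-14
Summing the groups: <K> = A^26 - 2*A^22 + 2*A^18 - 3*A^14 + 3*A^10 - 3*A^6 + 3*A^2 - 2*A^-2 + 2*A^-6 - A^-10 + A^-14
Normalise by the writhe: (-A^3)^(-w) = (-A^3)^(6) = A^18, so f(A) = A^18 * <K> = A^44 - 2*A^40 + 2*A^36 - 3*A^32 + 3*A^28 - 3*A^24 + 3*A^20 - 2*A^16 + 2*A^12 - A^8 + A^4.
Substitute A = t^(-1/4), i.e. A^e → t^(-e/4): V(t) = t^-1 - t^-2 + 2*t^-3 - 2*t^-4 + 3*t^-5 - 3*t^-6 + 3*t^-7 - 3*t^-8 + 2*t^-9 - 2*t^-10 + t^-11

Answer: t^-1 - t^-2 + 2*t^-3 - 2*t^-4 + 3*t^-5 - 3*t^-6 + 3*t^-7 - 3*t^-8 + 2*t^-9 - 2*t^-10 + t^-11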